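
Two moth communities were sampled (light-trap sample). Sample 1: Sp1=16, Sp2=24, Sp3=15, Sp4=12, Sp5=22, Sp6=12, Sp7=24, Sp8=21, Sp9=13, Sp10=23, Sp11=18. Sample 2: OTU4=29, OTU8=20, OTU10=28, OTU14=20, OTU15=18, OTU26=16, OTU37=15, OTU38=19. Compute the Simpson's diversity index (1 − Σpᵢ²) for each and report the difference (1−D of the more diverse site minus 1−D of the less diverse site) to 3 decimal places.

0.035

Sample 1: N=200, proportions 0.08, 0.12, 0.075, 0.06, 0.11, 0.06, 0.12, 0.105, 0.065, 0.115, 0.09, giving 1−D = 0.90330 (working shown to 5 dp, full precision carried).
Sample 2: N=165, proportions 0.17576, 0.12121, 0.1697, 0.12121, 0.10909, 0.09697, 0.09091, 0.11515, giving 1−D = 0.86810.
Difference = |0.90330 − 0.86810| = 0.03520, i.e. 0.035 to 3 decimal places.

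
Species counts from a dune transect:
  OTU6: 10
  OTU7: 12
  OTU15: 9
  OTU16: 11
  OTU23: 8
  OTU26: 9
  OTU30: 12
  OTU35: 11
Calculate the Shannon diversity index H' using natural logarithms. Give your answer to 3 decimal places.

Total N = 10+12+9+11+8+9+12+11 = 82, so the proportions are 0.12195, 0.14634, 0.10976, 0.13415, 0.09756, 0.10976, 0.14634, 0.13415 (working shown to 5 dp, full precision carried).
Each pᵢ ln pᵢ term: 0.12195×(-2.10413)=-0.25660, 0.14634×(-1.92181)=-0.28124, 0.10976×(-2.20949)=-0.24251, 0.13415×(-2.00882)=-0.26948, 0.09756×(-2.32728)=-0.22705, 0.10976×(-2.20949)=-0.24251, 0.14634×(-1.92181)=-0.28124, 0.13415×(-2.00882)=-0.26948.
Sum = -2.07010, so H' = 2.070.

2.070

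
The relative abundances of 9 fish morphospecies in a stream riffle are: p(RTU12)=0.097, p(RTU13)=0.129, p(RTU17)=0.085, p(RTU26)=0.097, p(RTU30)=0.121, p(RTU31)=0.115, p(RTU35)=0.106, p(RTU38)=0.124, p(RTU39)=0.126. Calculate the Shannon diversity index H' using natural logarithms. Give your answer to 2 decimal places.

Each pᵢ ln pᵢ term (working shown to 4 dp, full precision carried): 0.097×(-2.3330)=-0.2263, 0.129×(-2.0479)=-0.2642, 0.085×(-2.4651)=-0.2095, 0.097×(-2.3330)=-0.2263, 0.121×(-2.1120)=-0.2555, 0.115×(-2.1628)=-0.2487, 0.106×(-2.2443)=-0.2379, 0.124×(-2.0875)=-0.2588, 0.126×(-2.0715)=-0.2610.
Sum = -2.1884, so H' = 2.19.

2.19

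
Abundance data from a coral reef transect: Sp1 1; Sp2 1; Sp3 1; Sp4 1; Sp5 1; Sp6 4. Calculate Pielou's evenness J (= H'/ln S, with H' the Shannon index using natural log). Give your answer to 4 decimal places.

Total N = 1+1+1+1+1+4 = 9, so the proportions are 0.111111, 0.111111, 0.111111, 0.111111, 0.111111, 0.444444 (working shown to 6 dp, full precision carried).
H' = −Σ pᵢ ln pᵢ = −((-0.244136) + (-0.244136) + (-0.244136) + (-0.244136) + (-0.244136) + (-0.360413)) = 1.581094.
With S = 6 species, ln S = 1.791759, so J = 1.581094/1.791759 = 0.882425, i.e. 0.8824 to 4 decimal places.

0.8824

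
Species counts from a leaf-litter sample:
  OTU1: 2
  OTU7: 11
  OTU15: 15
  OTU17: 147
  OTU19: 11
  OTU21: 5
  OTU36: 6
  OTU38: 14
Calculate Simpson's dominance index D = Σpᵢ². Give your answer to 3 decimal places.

0.502

Total N = 2+11+15+147+11+5+6+14 = 211, so the proportions are 0.00948, 0.05213, 0.07109, 0.69668, 0.05213, 0.0237, 0.02844, 0.06635 (working shown to 5 dp, full precision carried).
D = 0.00948² + 0.05213² + 0.07109² + 0.69668² + 0.05213² + 0.0237² + 0.02844² + 0.06635² = 0.00009 + 0.00272 + 0.00505 + 0.48537 + 0.00272 + 0.00056 + 0.00081 + 0.00440 = 0.50172.
To 3 decimal places, D = 0.502.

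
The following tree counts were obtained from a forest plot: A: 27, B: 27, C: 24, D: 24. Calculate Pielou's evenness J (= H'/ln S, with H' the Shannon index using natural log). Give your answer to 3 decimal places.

Total N = 27+27+24+24 = 102, so the proportions are 0.26471, 0.26471, 0.23529, 0.23529 (working shown to 5 dp, full precision carried).
H' = −Σ pᵢ ln pᵢ = −((-0.35183) + (-0.35183) + (-0.34045) + (-0.34045)) = 1.38456.
With S = 4 species, ln S = 1.38629, so J = 1.38456/1.38629 = 0.99875, i.e. 0.999 to 3 decimal places.

0.999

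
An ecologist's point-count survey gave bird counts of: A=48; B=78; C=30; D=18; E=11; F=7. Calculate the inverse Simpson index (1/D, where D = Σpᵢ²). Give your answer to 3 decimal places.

Total N = 48+78+30+18+11+7 = 192, so the proportions are 0.25, 0.40625, 0.15625, 0.09375, 0.0572917, 0.0364583 (working shown to 7 dp, full precision carried).
D = 0.25² + 0.40625² + 0.15625² + 0.09375² + 0.0572917² + 0.0364583² = 0.0625000 + 0.1650391 + 0.0244141 + 0.0087891 + 0.0032823 + 0.0013292 = 0.2653537.
So 1/D = 3.76855, i.e. 3.769 to 3 decimal places.

3.769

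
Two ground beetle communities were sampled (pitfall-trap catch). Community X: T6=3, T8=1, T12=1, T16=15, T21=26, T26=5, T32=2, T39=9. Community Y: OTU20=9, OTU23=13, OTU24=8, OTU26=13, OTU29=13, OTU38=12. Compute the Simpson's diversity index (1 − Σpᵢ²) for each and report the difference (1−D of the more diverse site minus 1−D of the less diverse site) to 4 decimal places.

0.0937

Community X: N=62, proportions 0.048387, 0.016129, 0.016129, 0.241935, 0.419355, 0.080645, 0.032258, 0.145161, giving 1−D = 0.734131 (working shown to 6 dp, full precision carried).
Community Y: N=68, proportions 0.132353, 0.191176, 0.117647, 0.191176, 0.191176, 0.176471, giving 1−D = 0.827855.
Difference = |0.734131 − 0.827855| = 0.093724, i.e. 0.0937 to 4 decimal places.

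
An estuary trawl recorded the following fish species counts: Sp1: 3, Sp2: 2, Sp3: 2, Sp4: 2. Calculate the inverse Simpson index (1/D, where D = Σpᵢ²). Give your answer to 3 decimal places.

Total N = 3+2+2+2 = 9, so the proportions are 0.3333333, 0.2222222, 0.2222222, 0.2222222 (working shown to 7 dp, full precision carried).
D = 0.3333333² + 0.2222222² + 0.2222222² + 0.2222222² = 0.1111111 + 0.0493827 + 0.0493827 + 0.0493827 = 0.2592593.
So 1/D = 3.85714, i.e. 3.857 to 3 decimal places.

3.857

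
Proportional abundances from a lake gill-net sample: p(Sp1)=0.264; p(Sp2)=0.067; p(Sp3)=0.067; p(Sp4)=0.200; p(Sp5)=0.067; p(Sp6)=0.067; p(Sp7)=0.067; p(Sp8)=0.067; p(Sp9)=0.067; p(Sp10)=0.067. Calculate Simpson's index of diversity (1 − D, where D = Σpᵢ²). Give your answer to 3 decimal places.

0.854

D = 0.264² + 0.067² + 0.067² + 0.2² + 0.067² + 0.067² + 0.067² + 0.067² + 0.067² + 0.067² = 0.06970 + 0.00449 + 0.00449 + 0.04000 + 0.00449 + 0.00449 + 0.00449 + 0.00449 + 0.00449 + 0.00449 = 0.14561 (working shown to 5 dp, full precision carried).
So 1 − D = 0.85439, i.e. 0.854 to 3 decimal places.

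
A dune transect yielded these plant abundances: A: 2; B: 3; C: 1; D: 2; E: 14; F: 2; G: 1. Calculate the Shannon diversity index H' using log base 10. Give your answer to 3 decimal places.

0.627

Total N = 2+3+1+2+14+2+1 = 25, so the proportions are 0.08, 0.12, 0.04, 0.08, 0.56, 0.08, 0.04 (working shown to 5 dp, full precision carried).
Each pᵢ log₁₀ pᵢ term: 0.08×(-1.09691)=-0.08775, 0.12×(-0.92082)=-0.11050, 0.04×(-1.39794)=-0.05592, 0.08×(-1.09691)=-0.08775, 0.56×(-0.25181)=-0.14101, 0.08×(-1.09691)=-0.08775, 0.04×(-1.39794)=-0.05592.
Sum = -0.62661, so H' = 0.627.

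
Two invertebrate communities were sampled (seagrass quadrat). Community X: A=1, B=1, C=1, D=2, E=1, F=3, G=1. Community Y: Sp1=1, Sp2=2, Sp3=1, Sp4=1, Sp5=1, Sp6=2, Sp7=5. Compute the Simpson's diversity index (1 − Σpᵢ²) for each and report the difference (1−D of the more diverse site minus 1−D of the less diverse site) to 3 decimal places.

Community X: N=10, proportions 0.1, 0.1, 0.1, 0.2, 0.1, 0.3, 0.1, giving 1−D = 0.82000 (working shown to 5 dp, full precision carried).
Community Y: N=13, proportions 0.07692, 0.15385, 0.07692, 0.07692, 0.07692, 0.15385, 0.38462, giving 1−D = 0.78107.
Difference = |0.82000 − 0.78107| = 0.03893, i.e. 0.039 to 3 decimal places.

0.039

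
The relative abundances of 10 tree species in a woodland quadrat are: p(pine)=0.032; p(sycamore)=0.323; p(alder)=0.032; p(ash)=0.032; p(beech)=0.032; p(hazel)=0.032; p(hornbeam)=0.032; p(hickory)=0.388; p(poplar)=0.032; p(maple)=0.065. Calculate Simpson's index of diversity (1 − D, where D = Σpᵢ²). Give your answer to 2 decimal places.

D = 0.032² + 0.323² + 0.032² + 0.032² + 0.032² + 0.032² + 0.032² + 0.388² + 0.032² + 0.065² = 0.0010 + 0.1043 + 0.0010 + 0.0010 + 0.0010 + 0.0010 + 0.0010 + 0.1505 + 0.0010 + 0.0042 = 0.2663 (working shown to 4 dp, full precision carried).
So 1 − D = 0.7337, i.e. 0.73 to 2 decimal places.

0.73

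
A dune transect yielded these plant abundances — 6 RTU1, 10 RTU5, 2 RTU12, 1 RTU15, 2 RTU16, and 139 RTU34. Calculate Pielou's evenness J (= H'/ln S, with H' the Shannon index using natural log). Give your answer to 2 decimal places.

Total N = 6+10+2+1+2+139 = 160, so the proportions are 0.0375, 0.0625, 0.0125, 0.0063, 0.0125, 0.8688 (working shown to 4 dp, full precision carried).
H' = −Σ pᵢ ln pᵢ = −((-0.1231) + (-0.1733) + (-0.0548) + (-0.0317) + (-0.0548) + (-0.1222)) = 0.5599.
With S = 6 species, ln S = 1.7918, so J = 0.5599/1.7918 = 0.3125, i.e. 0.31 to 2 decimal places.

0.31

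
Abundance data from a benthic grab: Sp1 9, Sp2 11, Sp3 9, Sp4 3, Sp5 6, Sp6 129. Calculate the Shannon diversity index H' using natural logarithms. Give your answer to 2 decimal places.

Total N = 9+11+9+3+6+129 = 167, so the proportions are 0.0539, 0.0659, 0.0539, 0.018, 0.0359, 0.7725 (working shown to 4 dp, full precision carried).
Each pᵢ ln pᵢ term: 0.0539×(-2.9208)=-0.1574, 0.0659×(-2.7201)=-0.1792, 0.0539×(-2.9208)=-0.1574, 0.018×(-4.0194)=-0.0722, 0.0359×(-3.3262)=-0.1195, 0.7725×(-0.2582)=-0.1994.
Sum = -0.8851, so H' = 0.89.

0.89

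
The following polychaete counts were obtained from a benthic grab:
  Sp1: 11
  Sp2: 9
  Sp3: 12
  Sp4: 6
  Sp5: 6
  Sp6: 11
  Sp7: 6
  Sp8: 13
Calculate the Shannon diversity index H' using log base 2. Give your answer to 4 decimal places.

Total N = 11+9+12+6+6+11+6+13 = 74, so the proportions are 0.148649, 0.121622, 0.162162, 0.081081, 0.081081, 0.148649, 0.081081, 0.175676 (working shown to 6 dp, full precision carried).
Each pᵢ log₂ pᵢ term: 0.148649×(-2.750022)=-0.408787, 0.121622×(-3.039528)=-0.369672, 0.162162×(-2.624491)=-0.425593, 0.081081×(-3.624491)=-0.293878, 0.081081×(-3.624491)=-0.293878, 0.148649×(-2.750022)=-0.408787, 0.081081×(-3.624491)=-0.293878, 0.175676×(-2.509014)=-0.440773.
Sum = -2.935245, so H' = 2.9352.

2.9352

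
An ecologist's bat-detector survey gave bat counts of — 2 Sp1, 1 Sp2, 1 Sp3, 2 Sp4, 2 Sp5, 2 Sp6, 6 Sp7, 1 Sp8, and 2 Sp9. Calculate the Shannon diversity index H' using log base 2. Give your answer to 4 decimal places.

2.9053

Total N = 2+1+1+2+2+2+6+1+2 = 19, so the proportions are 0.105263, 0.052632, 0.052632, 0.105263, 0.105263, 0.105263, 0.315789, 0.052632, 0.105263 (working shown to 6 dp, full precision carried).
Each pᵢ log₂ pᵢ term: 0.105263×(-3.247928)=-0.341887, 0.052632×(-4.247928)=-0.223575, 0.052632×(-4.247928)=-0.223575, 0.105263×(-3.247928)=-0.341887, 0.105263×(-3.247928)=-0.341887, 0.105263×(-3.247928)=-0.341887, 0.315789×(-1.662965)=-0.525147, 0.052632×(-4.247928)=-0.223575, 0.105263×(-3.247928)=-0.341887.
Sum = -2.905308, so H' = 2.9053.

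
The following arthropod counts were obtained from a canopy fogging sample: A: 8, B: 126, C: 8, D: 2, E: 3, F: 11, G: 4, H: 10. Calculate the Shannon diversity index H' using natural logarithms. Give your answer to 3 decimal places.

Total N = 8+126+8+2+3+11+4+10 = 172, so the proportions are 0.04651, 0.73256, 0.04651, 0.01163, 0.01744, 0.06395, 0.02326, 0.05814 (working shown to 5 dp, full precision carried).
Each pᵢ ln pᵢ term: 0.04651×(-3.06805)=-0.14270, 0.73256×(-0.31121)=-0.22798, 0.04651×(-3.06805)=-0.14270, 0.01163×(-4.45435)=-0.05179, 0.01744×(-4.04888)=-0.07062, 0.06395×(-2.74960)=-0.17585, 0.02326×(-3.76120)=-0.08747, 0.05814×(-2.84491)=-0.16540.
Sum = -1.06451, so H' = 1.065.

1.065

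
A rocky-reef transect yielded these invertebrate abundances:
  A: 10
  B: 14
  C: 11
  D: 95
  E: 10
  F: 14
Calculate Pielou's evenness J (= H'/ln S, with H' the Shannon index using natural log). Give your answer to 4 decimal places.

0.7130

Total N = 10+14+11+95+10+14 = 154, so the proportions are 0.064935, 0.090909, 0.071429, 0.616883, 0.064935, 0.090909 (working shown to 6 dp, full precision carried).
H' = −Σ pᵢ ln pᵢ = −((-0.177556) + (-0.217990) + (-0.188504) + (-0.298001) + (-0.177556) + (-0.217990)) = 1.277599.
With S = 6 species, ln S = 1.791759, so J = 1.277599/1.791759 = 0.713042, i.e. 0.7130 to 4 decimal places.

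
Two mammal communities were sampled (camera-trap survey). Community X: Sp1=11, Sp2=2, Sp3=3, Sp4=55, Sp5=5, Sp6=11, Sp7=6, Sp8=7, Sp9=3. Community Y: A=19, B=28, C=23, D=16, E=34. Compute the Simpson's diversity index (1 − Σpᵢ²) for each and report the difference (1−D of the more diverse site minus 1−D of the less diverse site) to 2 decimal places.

0.11

Community X: N=103, proportions 0.1068, 0.0194, 0.0291, 0.534, 0.0485, 0.1068, 0.0583, 0.068, 0.0291, giving 1−D = 0.6796 (working shown to 4 dp, full precision carried).
Community Y: N=120, proportions 0.1583, 0.2333, 0.1917, 0.1333, 0.2833, giving 1−D = 0.7857.
Difference = |0.6796 − 0.7857| = 0.1061, i.e. 0.11 to 2 decimal places.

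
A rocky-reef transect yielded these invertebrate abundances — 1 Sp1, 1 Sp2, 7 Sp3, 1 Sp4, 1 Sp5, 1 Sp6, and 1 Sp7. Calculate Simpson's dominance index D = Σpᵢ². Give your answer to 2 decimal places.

Total N = 1+1+7+1+1+1+1 = 13, so the proportions are 0.0769, 0.0769, 0.5385, 0.0769, 0.0769, 0.0769, 0.0769 (working shown to 4 dp, full precision carried).
D = 0.0769² + 0.0769² + 0.5385² + 0.0769² + 0.0769² + 0.0769² + 0.0769² = 0.0059 + 0.0059 + 0.2899 + 0.0059 + 0.0059 + 0.0059 + 0.0059 = 0.3254.
To 2 decimal places, D = 0.33.

0.33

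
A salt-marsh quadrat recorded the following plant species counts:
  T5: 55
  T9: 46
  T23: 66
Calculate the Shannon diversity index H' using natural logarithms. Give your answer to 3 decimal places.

1.088

Total N = 55+46+66 = 167, so the proportions are 0.32934, 0.27545, 0.39521 (working shown to 5 dp, full precision carried).
Each pᵢ ln pᵢ term: 0.32934×(-1.11066)=-0.36579, 0.27545×(-1.28935)=-0.35515, 0.39521×(-0.92834)=-0.36689.
Sum = -1.08783, so H' = 1.088.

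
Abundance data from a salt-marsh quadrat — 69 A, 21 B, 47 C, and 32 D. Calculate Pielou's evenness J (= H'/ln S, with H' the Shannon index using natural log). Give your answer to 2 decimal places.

0.93

Total N = 69+21+47+32 = 169, so the proportions are 0.4083, 0.1243, 0.2781, 0.1893 (working shown to 4 dp, full precision carried).
H' = −Σ pᵢ ln pᵢ = −((-0.3657) + (-0.2591) + (-0.3559) + (-0.3151)) = 1.2959.
With S = 4 species, ln S = 1.3863, so J = 1.2959/1.3863 = 0.9348, i.e. 0.93 to 2 decimal places.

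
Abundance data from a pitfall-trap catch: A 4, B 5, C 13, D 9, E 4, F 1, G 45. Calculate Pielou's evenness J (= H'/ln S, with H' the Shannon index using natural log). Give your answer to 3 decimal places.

Total N = 4+5+13+9+4+1+45 = 81, so the proportions are 0.04938, 0.06173, 0.16049, 0.11111, 0.04938, 0.01235, 0.55556 (working shown to 5 dp, full precision carried).
H' = −Σ pᵢ ln pᵢ = −((-0.14855) + (-0.17191) + (-0.29362) + (-0.24414) + (-0.14855) + (-0.05425) + (-0.32655)) = 1.38758.
With S = 7 species, ln S = 1.94591, so J = 1.38758/1.94591 = 0.71307, i.e. 0.713 to 3 decimal places.

0.713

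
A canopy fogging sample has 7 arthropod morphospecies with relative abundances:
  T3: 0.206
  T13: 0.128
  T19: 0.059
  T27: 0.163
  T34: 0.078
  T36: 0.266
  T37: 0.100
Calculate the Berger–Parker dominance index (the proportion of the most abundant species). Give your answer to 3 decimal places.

The largest proportion is 0.266, i.e. d = 0.266 to 3 decimal places.

0.266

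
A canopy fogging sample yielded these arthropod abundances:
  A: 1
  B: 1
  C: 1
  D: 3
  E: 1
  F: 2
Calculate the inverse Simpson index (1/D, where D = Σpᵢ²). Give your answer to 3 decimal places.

4.765

Total N = 1+1+1+3+1+2 = 9, so the proportions are 0.1111111, 0.1111111, 0.1111111, 0.3333333, 0.1111111, 0.2222222 (working shown to 7 dp, full precision carried).
D = 0.1111111² + 0.1111111² + 0.1111111² + 0.3333333² + 0.1111111² + 0.2222222² = 0.0123457 + 0.0123457 + 0.0123457 + 0.1111111 + 0.0123457 + 0.0493827 = 0.2098765.
So 1/D = 4.76471, i.e. 4.765 to 3 decimal places.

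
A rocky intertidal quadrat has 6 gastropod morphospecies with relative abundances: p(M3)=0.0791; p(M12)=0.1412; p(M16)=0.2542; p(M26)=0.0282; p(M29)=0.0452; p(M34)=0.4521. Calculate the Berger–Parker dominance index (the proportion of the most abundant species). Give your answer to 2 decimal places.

The largest proportion is 0.4521, i.e. d = 0.45 to 2 decimal places.

0.45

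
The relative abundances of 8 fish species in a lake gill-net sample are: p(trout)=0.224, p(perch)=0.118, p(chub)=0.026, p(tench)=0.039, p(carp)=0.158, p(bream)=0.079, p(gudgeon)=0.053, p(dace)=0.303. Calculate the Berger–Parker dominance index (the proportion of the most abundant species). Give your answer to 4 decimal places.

The largest proportion is 0.303, i.e. d = 0.3030 to 4 decimal places.

0.3030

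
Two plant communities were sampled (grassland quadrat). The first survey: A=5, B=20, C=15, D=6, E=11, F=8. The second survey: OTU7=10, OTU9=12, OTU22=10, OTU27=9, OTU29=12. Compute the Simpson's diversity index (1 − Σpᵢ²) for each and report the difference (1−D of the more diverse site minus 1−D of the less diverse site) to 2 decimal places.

0.00

The first survey: N=65, proportions 0.0769, 0.3077, 0.2308, 0.0923, 0.1692, 0.1231, giving 1−D = 0.7938 (working shown to 4 dp, full precision carried).
The second survey: N=53, proportions 0.1887, 0.2264, 0.1887, 0.1698, 0.2264, giving 1−D = 0.7974.
Difference = |0.7938 − 0.7974| = 0.0036, i.e. 0.00 to 2 decimal places.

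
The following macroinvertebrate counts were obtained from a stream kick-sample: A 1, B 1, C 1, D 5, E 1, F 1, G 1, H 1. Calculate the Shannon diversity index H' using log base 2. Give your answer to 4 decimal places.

Total N = 1+1+1+5+1+1+1+1 = 12, so the proportions are 0.083333, 0.083333, 0.083333, 0.416667, 0.083333, 0.083333, 0.083333, 0.083333 (working shown to 6 dp, full precision carried).
Each pᵢ log₂ pᵢ term: 0.083333×(-3.584963)=-0.298747, 0.083333×(-3.584963)=-0.298747, 0.083333×(-3.584963)=-0.298747, 0.416667×(-1.263034)=-0.526264, 0.083333×(-3.584963)=-0.298747, 0.083333×(-3.584963)=-0.298747, 0.083333×(-3.584963)=-0.298747, 0.083333×(-3.584963)=-0.298747.
Sum = -2.617492, so H' = 2.6175.

2.6175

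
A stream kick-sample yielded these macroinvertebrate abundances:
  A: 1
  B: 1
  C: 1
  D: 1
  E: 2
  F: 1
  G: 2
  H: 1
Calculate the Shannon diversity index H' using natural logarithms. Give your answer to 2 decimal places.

Total N = 1+1+1+1+2+1+2+1 = 10, so the proportions are 0.1, 0.1, 0.1, 0.1, 0.2, 0.1, 0.2, 0.1 (working shown to 4 dp, full precision carried).
Each pᵢ ln pᵢ term: 0.1×(-2.3026)=-0.2303, 0.1×(-2.3026)=-0.2303, 0.1×(-2.3026)=-0.2303, 0.1×(-2.3026)=-0.2303, 0.2×(-1.6094)=-0.3219, 0.1×(-2.3026)=-0.2303, 0.2×(-1.6094)=-0.3219, 0.1×(-2.3026)=-0.2303.
Sum = -2.0253, so H' = 2.03.

2.03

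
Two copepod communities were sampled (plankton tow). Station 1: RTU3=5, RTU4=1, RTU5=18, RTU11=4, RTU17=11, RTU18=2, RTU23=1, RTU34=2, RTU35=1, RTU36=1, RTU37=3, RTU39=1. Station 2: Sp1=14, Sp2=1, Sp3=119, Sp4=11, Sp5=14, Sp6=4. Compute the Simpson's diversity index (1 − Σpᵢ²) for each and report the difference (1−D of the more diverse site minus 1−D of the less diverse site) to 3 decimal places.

0.350

Station 1: N=50, proportions 0.1, 0.02, 0.36, 0.08, 0.22, 0.04, 0.02, 0.04, 0.02, 0.02, 0.06, 0.02, giving 1−D = 0.79680 (working shown to 5 dp, full precision carried).
Station 2: N=163, proportions 0.08589, 0.00613, 0.73006, 0.06748, 0.08589, 0.02454, giving 1−D = 0.44706.
Difference = |0.79680 − 0.44706| = 0.34974, i.e. 0.350 to 3 decimal places.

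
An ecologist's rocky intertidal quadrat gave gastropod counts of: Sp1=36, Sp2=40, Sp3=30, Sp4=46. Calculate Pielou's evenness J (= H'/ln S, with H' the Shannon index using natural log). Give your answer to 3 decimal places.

Total N = 36+40+30+46 = 152, so the proportions are 0.23684, 0.26316, 0.19737, 0.30263 (working shown to 5 dp, full precision carried).
H' = −Σ pᵢ ln pᵢ = −((-0.34114) + (-0.35132) + (-0.32027) + (-0.36172)) = 1.37444.
With S = 4 species, ln S = 1.38629, so J = 1.37444/1.38629 = 0.99145, i.e. 0.991 to 3 decimal places.

0.991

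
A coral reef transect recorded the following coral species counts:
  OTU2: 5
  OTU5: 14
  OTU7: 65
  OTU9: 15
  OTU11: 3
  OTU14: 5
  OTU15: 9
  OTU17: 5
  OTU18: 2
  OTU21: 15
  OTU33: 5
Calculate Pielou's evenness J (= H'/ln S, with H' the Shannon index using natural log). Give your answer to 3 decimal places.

Total N = 5+14+65+15+3+5+9+5+2+15+5 = 143, so the proportions are 0.034965, 0.097902, 0.454545, 0.104895, 0.020979, 0.034965, 0.062937, 0.034965, 0.013986, 0.104895, 0.034965 (working shown to 6 dp, full precision carried).
H' = −Σ pᵢ ln pᵢ = −((-0.117252) + (-0.227504) + (-0.358390) + (-0.236517) + (-0.081068) + (-0.117252) + (-0.174060) + (-0.117252) + (-0.059716) + (-0.236517) + (-0.117252)) = 1.842779.
With S = 11 species, ln S = 2.397895, so J = 1.842779/2.397895 = 0.768499, i.e. 0.768 to 3 decimal places.

0.768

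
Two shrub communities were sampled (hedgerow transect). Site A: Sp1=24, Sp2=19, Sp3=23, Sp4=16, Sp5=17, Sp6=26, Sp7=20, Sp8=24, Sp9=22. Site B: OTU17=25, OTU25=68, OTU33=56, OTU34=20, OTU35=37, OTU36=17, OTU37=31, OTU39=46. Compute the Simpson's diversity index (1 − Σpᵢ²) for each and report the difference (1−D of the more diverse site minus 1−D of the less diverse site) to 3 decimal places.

Site A: N=191, proportions 0.1256545, 0.0994764, 0.1204188, 0.0837696, 0.0890052, 0.1361257, 0.104712, 0.1256545, 0.1151832, giving 1−D = 0.8863244 (working shown to 7 dp, full precision carried).
Site B: N=300, proportions 0.0833333, 0.2266667, 0.1866667, 0.0666667, 0.1233333, 0.0566667, 0.1033333, 0.1533333, giving 1−D = 0.8497778.
Difference = |0.8863244 − 0.8497778| = 0.0365466, i.e. 0.037 to 3 decimal places.

0.037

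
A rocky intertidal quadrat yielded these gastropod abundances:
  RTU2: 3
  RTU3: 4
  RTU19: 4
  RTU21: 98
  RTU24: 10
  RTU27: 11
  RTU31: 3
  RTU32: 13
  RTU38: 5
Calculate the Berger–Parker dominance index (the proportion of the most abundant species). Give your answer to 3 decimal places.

Total N = 3+4+4+98+10+11+3+13+5 = 151, so the proportions are 0.01987, 0.02649, 0.02649, 0.64901, 0.06623, 0.07285, 0.01987, 0.08609, 0.03311 (working shown to 5 dp, full precision carried).
The largest proportion is 0.64901, i.e. d = 0.649 to 3 decimal places.

0.649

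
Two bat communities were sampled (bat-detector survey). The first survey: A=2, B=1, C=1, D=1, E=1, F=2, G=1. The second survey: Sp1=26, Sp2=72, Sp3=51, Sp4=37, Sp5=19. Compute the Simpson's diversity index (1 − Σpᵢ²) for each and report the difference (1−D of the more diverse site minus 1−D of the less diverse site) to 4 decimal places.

The first survey: N=9, proportions 0.222222, 0.111111, 0.111111, 0.111111, 0.111111, 0.222222, 0.111111, giving 1−D = 0.839506 (working shown to 6 dp, full precision carried).
The second survey: N=205, proportions 0.126829, 0.35122, 0.24878, 0.180488, 0.092683, giving 1−D = 0.757501.
Difference = |0.839506 − 0.757501| = 0.082005, i.e. 0.0820 to 4 decimal places.

0.0820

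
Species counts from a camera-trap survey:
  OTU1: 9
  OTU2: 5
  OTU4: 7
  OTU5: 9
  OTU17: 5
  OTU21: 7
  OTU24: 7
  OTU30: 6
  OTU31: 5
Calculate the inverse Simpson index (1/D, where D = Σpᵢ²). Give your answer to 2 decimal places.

8.57

Total N = 9+5+7+9+5+7+7+6+5 = 60, so the proportions are 0.15, 0.083333, 0.116667, 0.15, 0.083333, 0.116667, 0.116667, 0.1, 0.083333 (working shown to 6 dp, full precision carried).
D = 0.15² + 0.083333² + 0.116667² + 0.15² + 0.083333² + 0.116667² + 0.116667² + 0.1² + 0.083333² = 0.022500 + 0.006944 + 0.013611 + 0.022500 + 0.006944 + 0.013611 + 0.013611 + 0.010000 + 0.006944 = 0.116667.
So 1/D = 8.5714, i.e. 8.57 to 2 decimal places.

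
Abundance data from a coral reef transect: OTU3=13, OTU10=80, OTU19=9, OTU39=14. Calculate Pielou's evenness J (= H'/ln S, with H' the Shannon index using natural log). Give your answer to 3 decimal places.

0.689

Total N = 13+80+9+14 = 116, so the proportions are 0.11207, 0.68966, 0.07759, 0.12069 (working shown to 5 dp, full precision carried).
H' = −Σ pᵢ ln pᵢ = −((-0.24528) + (-0.25625) + (-0.19834) + (-0.25520)) = 0.95507.
With S = 4 species, ln S = 1.38629, so J = 0.95507/1.38629 = 0.68894, i.e. 0.689 to 3 decimal places.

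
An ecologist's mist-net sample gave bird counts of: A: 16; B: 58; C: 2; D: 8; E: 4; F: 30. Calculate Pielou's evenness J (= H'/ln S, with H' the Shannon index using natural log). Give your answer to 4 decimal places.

Total N = 16+58+2+8+4+30 = 118, so the proportions are 0.135593, 0.491525, 0.016949, 0.067797, 0.033898, 0.254237 (working shown to 6 dp, full precision carried).
H' = −Σ pᵢ ln pᵢ = −((-0.270928) + (-0.349102) + (-0.069111) + (-0.182457) + (-0.114725) + (-0.348175)) = 1.334498.
With S = 6 species, ln S = 1.791759, so J = 1.334498/1.791759 = 0.744797, i.e. 0.7448 to 4 decimal places.

0.7448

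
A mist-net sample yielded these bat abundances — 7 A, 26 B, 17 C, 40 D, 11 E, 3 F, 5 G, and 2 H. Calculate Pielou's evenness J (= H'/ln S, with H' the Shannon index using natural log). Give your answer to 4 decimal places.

0.8214

Total N = 7+26+17+40+11+3+5+2 = 111, so the proportions are 0.063063, 0.234234, 0.153153, 0.36036, 0.099099, 0.027027, 0.045045, 0.018018 (working shown to 6 dp, full precision carried).
H' = −Σ pᵢ ln pᵢ = −((-0.174282) + (-0.339975) + (-0.287364) + (-0.367802) + (-0.229081) + (-0.097592) + (-0.139644) + (-0.072367)) = 1.708108.
With S = 8 species, ln S = 2.079442, so J = 1.708108/2.079442 = 0.821426, i.e. 0.8214 to 4 decimal places.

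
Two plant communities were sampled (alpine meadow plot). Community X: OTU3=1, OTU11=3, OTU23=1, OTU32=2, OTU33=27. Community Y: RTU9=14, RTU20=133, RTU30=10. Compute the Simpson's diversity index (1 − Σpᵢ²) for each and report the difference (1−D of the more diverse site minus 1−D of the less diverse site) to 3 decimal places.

0.086

Community X: N=34, proportions 0.0294118, 0.0882353, 0.0294118, 0.0588235, 0.7941176, giving 1−D = 0.3564014 (working shown to 7 dp, full precision carried).
Community Y: N=157, proportions 0.089172, 0.8471338, 0.0636943, giving 1−D = 0.2703558.
Difference = |0.3564014 − 0.2703558| = 0.0860456, i.e. 0.086 to 3 decimal places.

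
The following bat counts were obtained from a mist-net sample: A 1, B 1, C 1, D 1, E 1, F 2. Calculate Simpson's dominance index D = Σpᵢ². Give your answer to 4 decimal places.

0.1837

Total N = 1+1+1+1+1+2 = 7, so the proportions are 0.142857, 0.142857, 0.142857, 0.142857, 0.142857, 0.285714 (working shown to 6 dp, full precision carried).
D = 0.142857² + 0.142857² + 0.142857² + 0.142857² + 0.142857² + 0.285714² = 0.020408 + 0.020408 + 0.020408 + 0.020408 + 0.020408 + 0.081633 = 0.183673.
To 4 decimal places, D = 0.1837.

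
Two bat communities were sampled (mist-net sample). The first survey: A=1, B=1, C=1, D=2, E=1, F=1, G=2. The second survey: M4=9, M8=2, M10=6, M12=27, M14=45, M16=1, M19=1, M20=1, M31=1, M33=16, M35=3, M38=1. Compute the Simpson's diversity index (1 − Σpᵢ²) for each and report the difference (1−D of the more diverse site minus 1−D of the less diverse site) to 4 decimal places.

The first survey: N=9, proportions 0.111111, 0.111111, 0.111111, 0.222222, 0.111111, 0.111111, 0.222222, giving 1−D = 0.839506 (working shown to 6 dp, full precision carried).
The second survey: N=113, proportions 0.079646, 0.017699, 0.053097, 0.238938, 0.39823, 0.00885, 0.00885, 0.00885, 0.00885, 0.141593, 0.026549, 0.00885, giving 1−D = 0.753700.
Difference = |0.839506 − 0.753700| = 0.085806, i.e. 0.0858 to 4 decimal places.

0.0858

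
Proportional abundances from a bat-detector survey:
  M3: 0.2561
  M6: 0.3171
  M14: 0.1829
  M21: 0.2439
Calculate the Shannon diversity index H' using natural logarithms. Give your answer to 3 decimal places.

1.368

Each pᵢ ln pᵢ term (working shown to 5 dp, full precision carried): 0.2561×(-1.36219)=-0.34886, 0.3171×(-1.14854)=-0.36420, 0.1829×(-1.69882)=-0.31071, 0.2439×(-1.41100)=-0.34414.
Sum = -1.36791, so H' = 1.368.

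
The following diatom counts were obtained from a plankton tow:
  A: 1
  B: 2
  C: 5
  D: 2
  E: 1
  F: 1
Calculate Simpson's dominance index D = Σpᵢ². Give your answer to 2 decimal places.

0.25

Total N = 1+2+5+2+1+1 = 12, so the proportions are 0.0833, 0.1667, 0.4167, 0.1667, 0.0833, 0.0833 (working shown to 4 dp, full precision carried).
D = 0.0833² + 0.1667² + 0.4167² + 0.1667² + 0.0833² + 0.0833² = 0.0069 + 0.0278 + 0.1736 + 0.0278 + 0.0069 + 0.0069 = 0.2500.
To 2 decimal places, D = 0.25.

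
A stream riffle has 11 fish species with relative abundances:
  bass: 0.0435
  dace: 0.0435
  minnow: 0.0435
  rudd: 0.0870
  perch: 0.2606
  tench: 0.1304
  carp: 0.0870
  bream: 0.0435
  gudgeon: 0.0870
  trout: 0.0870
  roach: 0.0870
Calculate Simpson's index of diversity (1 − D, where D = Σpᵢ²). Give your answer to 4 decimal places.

D = 0.0435² + 0.0435² + 0.0435² + 0.087² + 0.2606² + 0.1304² + 0.087² + 0.0435² + 0.087² + 0.087² + 0.087² = 0.001892 + 0.001892 + 0.001892 + 0.007569 + 0.067912 + 0.017004 + 0.007569 + 0.001892 + 0.007569 + 0.007569 + 0.007569 = 0.130331 (working shown to 6 dp, full precision carried).
So 1 − D = 0.869669, i.e. 0.8697 to 4 decimal places.

0.8697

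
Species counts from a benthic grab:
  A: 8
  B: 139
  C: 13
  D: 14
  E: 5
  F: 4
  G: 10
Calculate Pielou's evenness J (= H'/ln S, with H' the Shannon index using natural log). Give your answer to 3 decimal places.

Total N = 8+139+13+14+5+4+10 = 193, so the proportions are 0.04145, 0.72021, 0.06736, 0.07254, 0.02591, 0.02073, 0.05181 (working shown to 5 dp, full precision carried).
H' = −Σ pᵢ ln pᵢ = −((-0.13195) + (-0.23638) + (-0.18171) + (-0.19032) + (-0.09464) + (-0.08034) + (-0.15337)) = 1.06872.
With S = 7 species, ln S = 1.94591, so J = 1.06872/1.94591 = 0.54921, i.e. 0.549 to 3 decimal places.

0.549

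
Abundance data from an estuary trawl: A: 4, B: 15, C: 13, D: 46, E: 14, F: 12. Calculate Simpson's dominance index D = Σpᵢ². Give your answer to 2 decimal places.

0.26

Total N = 4+15+13+46+14+12 = 104, so the proportions are 0.03846, 0.14423, 0.125, 0.44231, 0.13462, 0.11538 (working shown to 5 dp, full precision carried).
D = 0.03846² + 0.14423² + 0.125² + 0.44231² + 0.13462² + 0.11538² = 0.00148 + 0.02080 + 0.01562 + 0.19564 + 0.01812 + 0.01331 = 0.26498.
To 2 decimal places, D = 0.26.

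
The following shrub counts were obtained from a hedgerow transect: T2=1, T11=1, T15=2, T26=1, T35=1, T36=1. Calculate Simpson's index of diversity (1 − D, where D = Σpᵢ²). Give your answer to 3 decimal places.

Total N = 1+1+2+1+1+1 = 7, so the proportions are 0.14286, 0.14286, 0.28571, 0.14286, 0.14286, 0.14286 (working shown to 5 dp, full precision carried).
D = 0.14286² + 0.14286² + 0.28571² + 0.14286² + 0.14286² + 0.14286² = 0.02041 + 0.02041 + 0.08163 + 0.02041 + 0.02041 + 0.02041 = 0.18367.
So 1 − D = 0.81633, i.e. 0.816 to 3 decimal places.

0.816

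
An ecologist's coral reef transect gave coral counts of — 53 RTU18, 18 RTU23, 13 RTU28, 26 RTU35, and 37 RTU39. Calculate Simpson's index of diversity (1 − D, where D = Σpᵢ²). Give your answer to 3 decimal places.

0.753

Total N = 53+18+13+26+37 = 147, so the proportions are 0.36054, 0.12245, 0.08844, 0.17687, 0.2517 (working shown to 5 dp, full precision carried).
D = 0.36054² + 0.12245² + 0.08844² + 0.17687² + 0.2517² = 0.12999 + 0.01499 + 0.00782 + 0.03128 + 0.06335 = 0.24744.
So 1 − D = 0.75256, i.e. 0.753 to 3 decimal places.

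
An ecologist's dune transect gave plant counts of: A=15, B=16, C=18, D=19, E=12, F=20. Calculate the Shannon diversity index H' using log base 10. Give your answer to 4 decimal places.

Total N = 15+16+18+19+12+20 = 100, so the proportions are 0.15, 0.16, 0.18, 0.19, 0.12, 0.2 (working shown to 6 dp, full precision carried).
Each pᵢ log₁₀ pᵢ term: 0.15×(-0.823909)=-0.123586, 0.16×(-0.795880)=-0.127341, 0.18×(-0.744727)=-0.134051, 0.19×(-0.721246)=-0.137037, 0.12×(-0.920819)=-0.110498, 0.2×(-0.698970)=-0.139794.
Sum = -0.772307, so H' = 0.7723.

0.7723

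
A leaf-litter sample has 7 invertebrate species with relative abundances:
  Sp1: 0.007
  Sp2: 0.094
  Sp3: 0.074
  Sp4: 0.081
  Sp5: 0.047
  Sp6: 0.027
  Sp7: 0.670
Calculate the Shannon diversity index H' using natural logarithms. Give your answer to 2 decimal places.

Each pᵢ ln pᵢ term (working shown to 4 dp, full precision carried): 0.007×(-4.9618)=-0.0347, 0.094×(-2.3645)=-0.2223, 0.074×(-2.6037)=-0.1927, 0.081×(-2.5133)=-0.2036, 0.047×(-3.0576)=-0.1437, 0.027×(-3.6119)=-0.0975, 0.67×(-0.4005)=-0.2683.
Sum = -1.1628, so H' = 1.16.

1.16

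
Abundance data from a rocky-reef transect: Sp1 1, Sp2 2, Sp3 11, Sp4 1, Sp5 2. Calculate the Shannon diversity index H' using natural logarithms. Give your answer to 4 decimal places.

1.1185

Total N = 1+2+11+1+2 = 17, so the proportions are 0.058824, 0.117647, 0.647059, 0.058824, 0.117647 (working shown to 6 dp, full precision carried).
Each pᵢ ln pᵢ term: 0.058824×(-2.833213)=-0.166660, 0.117647×(-2.140066)=-0.251772, 0.647059×(-0.435318)=-0.281676, 0.058824×(-2.833213)=-0.166660, 0.117647×(-2.140066)=-0.251772.
Sum = -1.118541, so H' = 1.1185.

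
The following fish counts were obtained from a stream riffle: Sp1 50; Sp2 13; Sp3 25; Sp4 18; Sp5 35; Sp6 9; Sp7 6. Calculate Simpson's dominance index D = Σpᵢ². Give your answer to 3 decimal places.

Total N = 50+13+25+18+35+9+6 = 156, so the proportions are 0.32051, 0.08333, 0.16026, 0.11538, 0.22436, 0.05769, 0.03846 (working shown to 5 dp, full precision carried).
D = 0.32051² + 0.08333² + 0.16026² + 0.11538² + 0.22436² + 0.05769² + 0.03846² = 0.10273 + 0.00694 + 0.02568 + 0.01331 + 0.05034 + 0.00333 + 0.00148 = 0.20381.
To 3 decimal places, D = 0.204.

0.204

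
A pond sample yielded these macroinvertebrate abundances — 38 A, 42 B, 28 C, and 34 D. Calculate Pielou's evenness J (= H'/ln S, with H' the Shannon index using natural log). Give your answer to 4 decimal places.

Total N = 38+42+28+34 = 142, so the proportions are 0.267606, 0.295775, 0.197183, 0.239437 (working shown to 6 dp, full precision carried).
H' = −Σ pᵢ ln pᵢ = −((-0.352769) + (-0.360300) + (-0.320151) + (-0.342267)) = 1.375486.
With S = 4 species, ln S = 1.386294, so J = 1.375486/1.386294 = 0.992204, i.e. 0.9922 to 4 decimal places.

0.9922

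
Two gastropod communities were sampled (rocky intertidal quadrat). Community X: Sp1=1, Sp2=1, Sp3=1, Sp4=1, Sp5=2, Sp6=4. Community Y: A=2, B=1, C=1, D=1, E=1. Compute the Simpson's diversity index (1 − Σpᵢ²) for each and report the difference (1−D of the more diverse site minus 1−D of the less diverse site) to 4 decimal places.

Community X: N=10, proportions 0.1, 0.1, 0.1, 0.1, 0.2, 0.4, giving 1−D = 0.760000 (working shown to 6 dp, full precision carried).
Community Y: N=6, proportions 0.333333, 0.166667, 0.166667, 0.166667, 0.166667, giving 1−D = 0.777778.
Difference = |0.760000 − 0.777778| = 0.017778, i.e. 0.0178 to 4 decimal places.

0.0178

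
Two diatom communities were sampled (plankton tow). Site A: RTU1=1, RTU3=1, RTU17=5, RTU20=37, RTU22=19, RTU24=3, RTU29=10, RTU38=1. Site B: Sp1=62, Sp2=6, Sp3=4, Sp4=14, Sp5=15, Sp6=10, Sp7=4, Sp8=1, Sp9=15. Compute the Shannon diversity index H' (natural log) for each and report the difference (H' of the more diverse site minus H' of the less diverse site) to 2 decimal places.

0.24

Site A: N=77, proportions 0.013, 0.013, 0.0649, 0.4805, 0.2468, 0.039, 0.1299, 0.013, giving H' = 1.4358 (working shown to 4 dp, full precision carried).
Site B: N=131, proportions 0.4733, 0.0458, 0.0305, 0.1069, 0.1145, 0.0763, 0.0305, 0.0076, 0.1145, giving H' = 1.6772.
Difference = |1.4358 − 1.6772| = 0.2414, i.e. 0.24 to 2 decimal places.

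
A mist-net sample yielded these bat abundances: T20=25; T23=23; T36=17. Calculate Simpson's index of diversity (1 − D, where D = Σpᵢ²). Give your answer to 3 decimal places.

0.658

Total N = 25+23+17 = 65, so the proportions are 0.38462, 0.35385, 0.26154 (working shown to 5 dp, full precision carried).
D = 0.38462² + 0.35385² + 0.26154² = 0.14793 + 0.12521 + 0.06840 = 0.34154.
So 1 − D = 0.65846, i.e. 0.658 to 3 decimal places.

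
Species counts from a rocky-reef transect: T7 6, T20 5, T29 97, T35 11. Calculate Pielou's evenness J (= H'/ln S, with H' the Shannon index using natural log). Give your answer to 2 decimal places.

0.48

Total N = 6+5+97+11 = 119, so the proportions are 0.0504, 0.042, 0.8151, 0.0924 (working shown to 4 dp, full precision carried).
H' = −Σ pᵢ ln pᵢ = −((-0.1506) + (-0.1332) + (-0.1666) + (-0.2201)) = 0.6705.
With S = 4 species, ln S = 1.3863, so J = 0.6705/1.3863 = 0.4837, i.e. 0.48 to 2 decimal places.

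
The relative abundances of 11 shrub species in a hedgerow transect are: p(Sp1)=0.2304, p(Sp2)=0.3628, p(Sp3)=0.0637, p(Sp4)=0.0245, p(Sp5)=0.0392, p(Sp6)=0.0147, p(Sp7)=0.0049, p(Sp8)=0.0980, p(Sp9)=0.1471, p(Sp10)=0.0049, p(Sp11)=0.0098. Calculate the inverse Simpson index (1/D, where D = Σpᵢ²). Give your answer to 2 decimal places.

D = 0.2304² + 0.3628² + 0.0637² + 0.0245² + 0.0392² + 0.0147² + 0.0049² + 0.098² + 0.1471² + 0.0049² + 0.0098² = 0.053084 + 0.131624 + 0.004058 + 0.000600 + 0.001537 + 0.000216 + 0.000024 + 0.009604 + 0.021638 + 0.000024 + 0.000096 = 0.222505 (working shown to 6 dp, full precision carried).
So 1/D = 4.4943, i.e. 4.49 to 2 decimal places.

4.49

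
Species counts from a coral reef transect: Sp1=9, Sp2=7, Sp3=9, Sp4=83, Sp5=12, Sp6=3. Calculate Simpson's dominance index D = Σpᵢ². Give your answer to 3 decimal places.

Total N = 9+7+9+83+12+3 = 123, so the proportions are 0.07317, 0.05691, 0.07317, 0.6748, 0.09756, 0.02439 (working shown to 5 dp, full precision carried).
D = 0.07317² + 0.05691² + 0.07317² + 0.6748² + 0.09756² + 0.02439² = 0.00535 + 0.00324 + 0.00535 + 0.45535 + 0.00952 + 0.00059 = 0.47941.
To 3 decimal places, D = 0.479.

0.479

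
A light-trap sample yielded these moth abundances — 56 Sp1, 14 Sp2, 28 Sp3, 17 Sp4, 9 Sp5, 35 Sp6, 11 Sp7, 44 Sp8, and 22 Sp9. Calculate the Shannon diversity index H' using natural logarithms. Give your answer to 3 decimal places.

Total N = 56+14+28+17+9+35+11+44+22 = 236, so the proportions are 0.23729, 0.05932, 0.11864, 0.07203, 0.03814, 0.14831, 0.04661, 0.18644, 0.09322 (working shown to 5 dp, full precision carried).
Each pᵢ ln pᵢ term: 0.23729×(-1.43848)=-0.34133, 0.05932×(-2.82477)=-0.16757, 0.11864×(-2.13163)=-0.25290, 0.07203×(-2.63062)=-0.18949, 0.03814×(-3.26661)=-0.12457, 0.14831×(-1.90848)=-0.28304, 0.04661×(-3.06594)=-0.14290, 0.18644×(-1.67964)=-0.31315, 0.09322×(-2.37279)=-0.22119.
Sum = -2.03617, so H' = 2.036.

2.036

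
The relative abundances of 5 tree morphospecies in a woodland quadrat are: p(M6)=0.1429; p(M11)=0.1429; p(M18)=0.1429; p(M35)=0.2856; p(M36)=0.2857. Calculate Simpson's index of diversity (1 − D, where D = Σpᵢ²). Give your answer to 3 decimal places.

D = 0.1429² + 0.1429² + 0.1429² + 0.2856² + 0.2857² = 0.02042 + 0.02042 + 0.02042 + 0.08157 + 0.08162 = 0.22445 (working shown to 5 dp, full precision carried).
So 1 − D = 0.77555, i.e. 0.776 to 3 decimal places.

0.776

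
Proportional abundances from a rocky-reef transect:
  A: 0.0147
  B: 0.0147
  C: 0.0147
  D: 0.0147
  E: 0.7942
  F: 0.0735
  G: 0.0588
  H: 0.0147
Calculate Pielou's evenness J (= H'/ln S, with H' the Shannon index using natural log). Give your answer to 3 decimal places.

H' = −Σ pᵢ ln pᵢ = −((-0.06203) + (-0.06203) + (-0.06203) + (-0.06203) + (-0.18300) + (-0.19187) + (-0.16662) + (-0.06203)) = 0.85165 (working shown to 5 dp, full precision carried).
With S = 8 species, ln S = 2.07944, so J = 0.85165/2.07944 = 0.40956, i.e. 0.410 to 3 decimal places.

0.410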